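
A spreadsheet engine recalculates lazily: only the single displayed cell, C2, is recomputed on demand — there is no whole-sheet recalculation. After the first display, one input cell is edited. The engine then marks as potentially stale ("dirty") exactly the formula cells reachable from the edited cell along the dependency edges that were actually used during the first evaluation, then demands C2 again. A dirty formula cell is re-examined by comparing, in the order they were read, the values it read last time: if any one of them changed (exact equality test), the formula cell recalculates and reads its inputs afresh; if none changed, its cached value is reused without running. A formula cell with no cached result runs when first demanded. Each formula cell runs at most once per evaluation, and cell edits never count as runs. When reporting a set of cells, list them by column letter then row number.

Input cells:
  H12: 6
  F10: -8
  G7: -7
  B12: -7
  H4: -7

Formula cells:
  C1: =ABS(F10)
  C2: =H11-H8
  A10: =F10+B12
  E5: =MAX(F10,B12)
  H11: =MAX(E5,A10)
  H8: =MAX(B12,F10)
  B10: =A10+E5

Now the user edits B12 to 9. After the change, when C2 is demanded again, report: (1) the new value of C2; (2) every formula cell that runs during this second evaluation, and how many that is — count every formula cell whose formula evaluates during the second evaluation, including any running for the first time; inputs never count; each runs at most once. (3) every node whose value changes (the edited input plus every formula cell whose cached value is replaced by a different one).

New value of C2: 0.
Formula cells that run: A10, C2, E5, H8, H11 — 5 in total.
Values that change: A10, B12, E5, H8, H11.

First evaluation (everything demanded from the output):
  A10 = -8 + -7 = -15
  E5 = MAX(-8, -7) = -7
  H8 = MAX(-7, -8) = -7
  H11 = MAX(-7, -15) = -7
  C2 = -7 - -7 = 0

Propagation after the edit:
  A10: runs — B12 -7->9; result 1.
  E5: runs — B12 -7->9; result 9.
  H8: runs — B12 -7->9; result 9.
  H11: runs — E5 -7->9; A10 -15->1; result 9.
  C2: runs — H11 -7->9; H8 -7->9; result 0 (same value as before).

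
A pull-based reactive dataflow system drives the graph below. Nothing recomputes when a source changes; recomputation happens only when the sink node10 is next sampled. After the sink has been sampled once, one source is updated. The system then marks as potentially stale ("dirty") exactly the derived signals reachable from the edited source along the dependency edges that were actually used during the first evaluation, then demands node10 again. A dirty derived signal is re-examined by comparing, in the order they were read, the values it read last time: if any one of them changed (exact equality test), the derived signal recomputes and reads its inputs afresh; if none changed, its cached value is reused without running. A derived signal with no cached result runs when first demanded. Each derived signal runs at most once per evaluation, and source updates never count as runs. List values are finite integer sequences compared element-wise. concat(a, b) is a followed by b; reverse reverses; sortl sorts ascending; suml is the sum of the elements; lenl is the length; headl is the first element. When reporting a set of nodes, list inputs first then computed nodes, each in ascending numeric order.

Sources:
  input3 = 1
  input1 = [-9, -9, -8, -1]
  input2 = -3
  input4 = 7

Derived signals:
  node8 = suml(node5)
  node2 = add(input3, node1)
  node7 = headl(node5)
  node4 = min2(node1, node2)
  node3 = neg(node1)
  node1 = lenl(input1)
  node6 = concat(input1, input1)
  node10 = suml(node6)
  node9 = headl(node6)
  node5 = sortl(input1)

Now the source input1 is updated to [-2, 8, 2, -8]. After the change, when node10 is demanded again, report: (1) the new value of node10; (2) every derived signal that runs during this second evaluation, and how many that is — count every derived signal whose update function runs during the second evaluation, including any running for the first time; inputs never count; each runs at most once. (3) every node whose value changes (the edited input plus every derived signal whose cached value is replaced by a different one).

First evaluation (everything demanded from the output):
  node6 = concat([-9, -9, -8, -1], [-9, -9, -8, -1]) = [-9, -9, -8, -1, -9, -9, -8, -1]
  node10 = suml([-9, -9, -8, -1, -9, -9, -8, -1]) = -54

Propagation after the edit:
  node6: runs — input1 [-9, -9, -8, -1]->[-2, 8, 2, -8]; input1 [-9, -9, -8, -1]->[-2, 8, 2, -8]; result [-2, 8, 2, -8, -2, 8, 2, -8].
  node10: runs — node6 [-9, -9, -8, -1, -9, -9, -8, -1]->[-2, 8, 2, -8, -2, 8, 2, -8]; result 0.

New value of node10: 0.
Derived signals that run: node6, node10 — 2 in total.
Values that change: input1, node6, node10.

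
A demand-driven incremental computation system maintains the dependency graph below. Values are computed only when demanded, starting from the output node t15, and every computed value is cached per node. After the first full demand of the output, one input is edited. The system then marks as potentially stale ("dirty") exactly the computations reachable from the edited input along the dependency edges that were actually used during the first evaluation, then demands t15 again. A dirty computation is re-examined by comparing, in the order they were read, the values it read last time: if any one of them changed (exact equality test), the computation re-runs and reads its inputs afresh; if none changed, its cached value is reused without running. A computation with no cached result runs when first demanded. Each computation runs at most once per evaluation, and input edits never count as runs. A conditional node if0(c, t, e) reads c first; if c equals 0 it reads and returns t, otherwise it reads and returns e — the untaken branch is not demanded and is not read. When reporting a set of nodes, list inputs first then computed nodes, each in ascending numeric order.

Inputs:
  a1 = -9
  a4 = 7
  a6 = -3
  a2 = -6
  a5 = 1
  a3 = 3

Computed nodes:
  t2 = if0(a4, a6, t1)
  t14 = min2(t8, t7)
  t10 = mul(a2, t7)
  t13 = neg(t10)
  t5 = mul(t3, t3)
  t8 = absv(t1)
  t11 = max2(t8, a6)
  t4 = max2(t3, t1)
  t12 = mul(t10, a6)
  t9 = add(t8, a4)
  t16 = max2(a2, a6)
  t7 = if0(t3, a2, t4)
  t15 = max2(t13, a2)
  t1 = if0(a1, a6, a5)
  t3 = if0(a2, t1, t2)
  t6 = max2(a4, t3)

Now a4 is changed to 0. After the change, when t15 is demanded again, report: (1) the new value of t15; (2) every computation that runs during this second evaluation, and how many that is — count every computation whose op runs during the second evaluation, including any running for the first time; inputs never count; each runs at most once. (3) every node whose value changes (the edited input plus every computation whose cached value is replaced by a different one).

New value of t15: 6.
Computations that run: t2, t3, t4, t7 — 4 in total.
Values that change: a4, t2, t3.
Key observation: the cutoff stops propagation at t10 — its inputs' values are unchanged, so it reuses its cache.

First evaluation (everything demanded from the output):
  t1 = if0(a1=-9 -> else branch a5) = 1
  t2 = if0(a4=7 -> else branch t1) = 1
  t3 = if0(a2=-6 -> else branch t2) = 1
  t4 = max2(1, 1) = 1
  t7 = if0(t3=1 -> else branch t4) = 1
  t10 = mul(-6, 1) = -6
  t13 = neg(-6) = 6
  t15 = max2(6, -6) = 6

Propagation after the edit:
  t2: runs — a4 7->0; result -3.
  t3: runs — t2 1->-3; result -3.
  t4: runs — t3 1->-3; result 1 (same value as before).
  t7: runs — t3 1->-3; result 1 (same value as before).
  t10: checked — values it read are unchanged (a2 unchanged, t7 unchanged); reused cached -6 without running.
  t13: checked — values it read are unchanged (t10 unchanged); reused cached 6 without running.
  t15: checked — values it read are unchanged (t13 unchanged, a2 unchanged); reused cached 6 without running.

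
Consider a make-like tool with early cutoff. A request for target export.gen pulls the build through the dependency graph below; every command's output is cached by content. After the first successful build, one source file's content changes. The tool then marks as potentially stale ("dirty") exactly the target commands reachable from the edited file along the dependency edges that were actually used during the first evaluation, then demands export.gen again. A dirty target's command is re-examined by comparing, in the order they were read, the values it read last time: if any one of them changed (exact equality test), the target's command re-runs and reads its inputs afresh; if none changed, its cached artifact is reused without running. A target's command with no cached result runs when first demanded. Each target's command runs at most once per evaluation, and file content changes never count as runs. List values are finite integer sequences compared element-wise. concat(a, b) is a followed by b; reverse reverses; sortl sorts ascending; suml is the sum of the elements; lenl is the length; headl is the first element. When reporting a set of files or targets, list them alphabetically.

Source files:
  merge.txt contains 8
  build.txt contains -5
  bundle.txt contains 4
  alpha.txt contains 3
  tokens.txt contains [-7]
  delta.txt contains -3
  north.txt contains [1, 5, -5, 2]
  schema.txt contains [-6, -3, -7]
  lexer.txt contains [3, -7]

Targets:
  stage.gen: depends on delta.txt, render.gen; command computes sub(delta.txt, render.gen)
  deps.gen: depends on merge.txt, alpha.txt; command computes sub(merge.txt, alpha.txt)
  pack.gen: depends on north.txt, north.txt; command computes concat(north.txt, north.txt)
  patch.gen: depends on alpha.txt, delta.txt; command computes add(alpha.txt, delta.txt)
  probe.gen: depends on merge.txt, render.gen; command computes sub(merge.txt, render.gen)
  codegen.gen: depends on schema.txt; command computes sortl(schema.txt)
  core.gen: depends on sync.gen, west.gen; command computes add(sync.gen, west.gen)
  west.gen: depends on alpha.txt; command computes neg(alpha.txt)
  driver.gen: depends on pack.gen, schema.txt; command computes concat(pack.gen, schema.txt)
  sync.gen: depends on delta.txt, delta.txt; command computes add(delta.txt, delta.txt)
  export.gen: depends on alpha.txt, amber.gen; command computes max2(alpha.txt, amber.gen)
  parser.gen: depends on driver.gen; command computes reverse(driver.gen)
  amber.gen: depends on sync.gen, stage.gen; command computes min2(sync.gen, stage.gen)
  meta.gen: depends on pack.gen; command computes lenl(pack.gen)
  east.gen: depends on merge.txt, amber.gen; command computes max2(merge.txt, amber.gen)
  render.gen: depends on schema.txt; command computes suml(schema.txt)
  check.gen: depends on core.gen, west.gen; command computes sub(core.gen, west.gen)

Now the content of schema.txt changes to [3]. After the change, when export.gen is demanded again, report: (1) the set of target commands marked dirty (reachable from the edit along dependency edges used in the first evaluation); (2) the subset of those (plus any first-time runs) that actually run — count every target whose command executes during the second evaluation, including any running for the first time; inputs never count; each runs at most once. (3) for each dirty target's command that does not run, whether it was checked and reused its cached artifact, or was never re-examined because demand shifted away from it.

The edit dirties: amber.gen, export.gen, render.gen, stage.gen.
3 target commands run: amber.gen, render.gen, stage.gen.
Cache hits after checking: export.gen.
Note the absorption at amber.gen: it re-runs yet its value is the same, leaving the output's value untouched.

First demand of the output computes:
  render.gen = suml([-6, -3, -7]) = -16
  stage.gen = sub(-3, -16) = 13
  sync.gen = add(-3, -3) = -6
  amber.gen = min2(-6, 13) = -6
  export.gen = max2(3, -6) = 3

After the edit, cleaning proceeds:
  render.gen: a read changed (schema.txt [-6, -3, -7]->[3]) — executes, giving 3.
  stage.gen: a read changed (render.gen -16->3) — executes, giving -6.
  amber.gen: a read changed (stage.gen 13->-6) — executes, giving -6 — identical to its old value.
  export.gen: dirty, but its reads are unchanged (alpha.txt unchanged, amber.gen unchanged); cached 3 stands.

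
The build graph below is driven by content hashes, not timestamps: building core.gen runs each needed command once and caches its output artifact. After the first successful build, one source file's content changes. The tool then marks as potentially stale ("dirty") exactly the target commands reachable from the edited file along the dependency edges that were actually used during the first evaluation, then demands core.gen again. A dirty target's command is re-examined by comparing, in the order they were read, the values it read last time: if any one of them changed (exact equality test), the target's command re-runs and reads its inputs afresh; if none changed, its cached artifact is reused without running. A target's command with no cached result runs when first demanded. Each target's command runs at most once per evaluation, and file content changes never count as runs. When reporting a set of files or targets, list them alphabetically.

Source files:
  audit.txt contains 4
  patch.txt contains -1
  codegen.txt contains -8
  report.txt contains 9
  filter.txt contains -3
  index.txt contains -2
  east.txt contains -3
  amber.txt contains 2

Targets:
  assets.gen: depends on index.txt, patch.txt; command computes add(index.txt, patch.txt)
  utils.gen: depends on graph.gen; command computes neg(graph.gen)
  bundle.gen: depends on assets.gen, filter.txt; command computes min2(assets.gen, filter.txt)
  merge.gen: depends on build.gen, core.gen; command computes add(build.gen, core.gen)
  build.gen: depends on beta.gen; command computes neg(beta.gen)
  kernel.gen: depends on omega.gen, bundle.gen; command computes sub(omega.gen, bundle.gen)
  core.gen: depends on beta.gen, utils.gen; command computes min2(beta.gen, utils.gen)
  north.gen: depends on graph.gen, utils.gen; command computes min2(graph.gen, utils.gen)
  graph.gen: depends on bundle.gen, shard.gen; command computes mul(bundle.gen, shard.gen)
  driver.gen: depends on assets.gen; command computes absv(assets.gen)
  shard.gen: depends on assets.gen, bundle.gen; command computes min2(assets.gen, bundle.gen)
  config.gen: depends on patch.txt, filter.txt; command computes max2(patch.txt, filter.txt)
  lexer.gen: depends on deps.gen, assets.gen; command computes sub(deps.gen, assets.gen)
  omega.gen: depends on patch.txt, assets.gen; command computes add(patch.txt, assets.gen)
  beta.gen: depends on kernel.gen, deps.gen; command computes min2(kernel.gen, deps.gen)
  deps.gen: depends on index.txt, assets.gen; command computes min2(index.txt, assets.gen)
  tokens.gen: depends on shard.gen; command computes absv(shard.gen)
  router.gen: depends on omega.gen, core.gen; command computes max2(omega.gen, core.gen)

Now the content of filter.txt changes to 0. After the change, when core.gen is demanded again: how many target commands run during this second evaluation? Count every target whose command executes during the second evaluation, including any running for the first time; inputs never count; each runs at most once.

Initial pass — values computed on the first demand:
  assets.gen = add(-2, -1) = -3
  bundle.gen = min2(-3, -3) = -3
  deps.gen = min2(-2, -3) = -3
  omega.gen = add(-1, -3) = -4
  kernel.gen = sub(-4, -3) = -1
  beta.gen = min2(-1, -3) = -3
  shard.gen = min2(-3, -3) = -3
  graph.gen = mul(-3, -3) = 9
  utils.gen = neg(9) = -9
  core.gen = min2(-3, -9) = -9

Second demand — change propagation:
  bundle.gen: re-runs because filter.txt -3->0; new result -3 (unchanged).
  kernel.gen: re-examined; everything it read last time is the same (omega.gen unchanged, bundle.gen unchanged) — cache -1 kept, no run.
  beta.gen: re-examined; everything it read last time is the same (kernel.gen unchanged, deps.gen unchanged) — cache -3 kept, no run.
  shard.gen: re-examined; everything it read last time is the same (assets.gen unchanged, bundle.gen unchanged) — cache -3 kept, no run.
  graph.gen: re-examined; everything it read last time is the same (bundle.gen unchanged, shard.gen unchanged) — cache 9 kept, no run.
  utils.gen: re-examined; everything it read last time is the same (graph.gen unchanged) — cache -9 kept, no run.
  core.gen: re-examined; everything it read last time is the same (beta.gen unchanged, utils.gen unchanged) — cache -9 kept, no run.

The important point: bundle.gen recomputes to an identical value, and the output ends up unchanged.

Run set: bundle.gen (1 run).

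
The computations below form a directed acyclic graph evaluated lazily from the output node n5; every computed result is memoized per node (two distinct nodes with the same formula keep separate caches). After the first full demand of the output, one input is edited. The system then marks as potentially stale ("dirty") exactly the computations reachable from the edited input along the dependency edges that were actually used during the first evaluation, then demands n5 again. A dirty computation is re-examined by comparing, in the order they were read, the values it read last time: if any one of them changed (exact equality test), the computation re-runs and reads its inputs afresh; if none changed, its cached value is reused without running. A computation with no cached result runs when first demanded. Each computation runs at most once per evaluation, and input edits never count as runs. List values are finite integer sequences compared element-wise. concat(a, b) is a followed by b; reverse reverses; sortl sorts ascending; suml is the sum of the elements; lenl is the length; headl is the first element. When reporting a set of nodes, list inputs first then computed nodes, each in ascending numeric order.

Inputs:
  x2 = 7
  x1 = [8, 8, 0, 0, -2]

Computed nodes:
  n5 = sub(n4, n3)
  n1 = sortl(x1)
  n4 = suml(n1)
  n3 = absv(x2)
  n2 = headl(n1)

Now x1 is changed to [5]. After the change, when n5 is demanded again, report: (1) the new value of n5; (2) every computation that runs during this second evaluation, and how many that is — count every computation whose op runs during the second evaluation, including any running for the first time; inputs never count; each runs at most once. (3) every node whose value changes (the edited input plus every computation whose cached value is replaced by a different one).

Demanding n5 again yields -2.
3 computations run: n1, n4, n5.
The nodes whose values change: x1, n1, n4, n5.

First demand of the output computes:
  n1 = sortl([8, 8, 0, 0, -2]) = [-2, 0, 0, 8, 8]
  n3 = absv(7) = 7
  n4 = suml([-2, 0, 0, 8, 8]) = 14
  n5 = sub(14, 7) = 7

After the edit, cleaning proceeds:
  n1: a read changed (x1 [8, 8, 0, 0, -2]->[5]) — executes, giving [5].
  n4: a read changed (n1 [-2, 0, 0, 8, 8]->[5]) — executes, giving 5.
  n5: a read changed (n4 14->5) — executes, giving -2.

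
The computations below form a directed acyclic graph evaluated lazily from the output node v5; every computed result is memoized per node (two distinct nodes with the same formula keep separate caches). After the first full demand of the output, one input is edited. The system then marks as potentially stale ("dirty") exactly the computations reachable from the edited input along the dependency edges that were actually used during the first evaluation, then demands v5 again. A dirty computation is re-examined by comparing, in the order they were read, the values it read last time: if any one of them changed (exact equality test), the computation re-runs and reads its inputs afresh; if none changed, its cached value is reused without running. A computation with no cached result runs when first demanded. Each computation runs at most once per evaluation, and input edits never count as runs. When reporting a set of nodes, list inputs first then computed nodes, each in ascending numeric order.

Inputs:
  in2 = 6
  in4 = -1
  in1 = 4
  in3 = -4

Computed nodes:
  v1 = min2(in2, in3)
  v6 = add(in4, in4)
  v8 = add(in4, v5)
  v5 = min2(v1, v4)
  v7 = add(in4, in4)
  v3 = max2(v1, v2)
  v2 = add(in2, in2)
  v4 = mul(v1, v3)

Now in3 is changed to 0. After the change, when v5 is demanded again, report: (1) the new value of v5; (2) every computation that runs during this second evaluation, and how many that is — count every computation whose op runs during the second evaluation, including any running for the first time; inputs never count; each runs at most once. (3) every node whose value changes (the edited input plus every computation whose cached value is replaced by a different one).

Demanding v5 again yields 0.
4 computations run: v1, v3, v4, v5.
The nodes whose values change: in3, v1, v4, v5.

First demand of the output computes:
  v1 = min2(6, -4) = -4
  v2 = add(6, 6) = 12
  v3 = max2(-4, 12) = 12
  v4 = mul(-4, 12) = -48
  v5 = min2(-4, -48) = -48

After the edit, cleaning proceeds:
  v1: a read changed (in3 -4->0) — executes, giving 0.
  v3: a read changed (v1 -4->0) — executes, giving 12 — identical to its old value.
  v4: a read changed (v1 -4->0) — executes, giving 0.
  v5: a read changed (v1 -4->0; v4 -48->0) — executes, giving 0.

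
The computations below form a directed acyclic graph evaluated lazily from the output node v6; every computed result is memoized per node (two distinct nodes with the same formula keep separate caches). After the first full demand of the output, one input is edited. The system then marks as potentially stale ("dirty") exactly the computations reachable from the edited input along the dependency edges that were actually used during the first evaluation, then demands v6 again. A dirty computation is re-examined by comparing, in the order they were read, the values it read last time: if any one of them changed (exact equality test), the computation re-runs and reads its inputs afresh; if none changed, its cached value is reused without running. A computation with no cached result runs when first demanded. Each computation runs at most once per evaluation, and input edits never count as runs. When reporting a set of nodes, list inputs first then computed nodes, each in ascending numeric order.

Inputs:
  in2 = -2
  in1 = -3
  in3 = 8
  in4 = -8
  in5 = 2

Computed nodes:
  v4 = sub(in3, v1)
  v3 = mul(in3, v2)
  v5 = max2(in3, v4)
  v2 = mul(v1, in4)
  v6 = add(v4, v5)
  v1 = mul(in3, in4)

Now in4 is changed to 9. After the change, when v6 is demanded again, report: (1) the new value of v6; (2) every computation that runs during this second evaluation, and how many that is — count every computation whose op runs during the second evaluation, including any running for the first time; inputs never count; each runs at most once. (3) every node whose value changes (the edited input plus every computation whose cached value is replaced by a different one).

Demanding v6 again yields -56.
4 computations run: v1, v4, v5, v6.
The nodes whose values change: in4, v1, v4, v5, v6.

First demand of the output computes:
  v1 = mul(8, -8) = -64
  v4 = sub(8, -64) = 72
  v5 = max2(8, 72) = 72
  v6 = add(72, 72) = 144

After the edit, cleaning proceeds:
  v1: a read changed (in4 -8->9) — executes, giving 72.
  v4: a read changed (v1 -64->72) — executes, giving -64.
  v5: a read changed (v4 72->-64) — executes, giving 8.
  v6: a read changed (v4 72->-64; v5 72->8) — executes, giving -56.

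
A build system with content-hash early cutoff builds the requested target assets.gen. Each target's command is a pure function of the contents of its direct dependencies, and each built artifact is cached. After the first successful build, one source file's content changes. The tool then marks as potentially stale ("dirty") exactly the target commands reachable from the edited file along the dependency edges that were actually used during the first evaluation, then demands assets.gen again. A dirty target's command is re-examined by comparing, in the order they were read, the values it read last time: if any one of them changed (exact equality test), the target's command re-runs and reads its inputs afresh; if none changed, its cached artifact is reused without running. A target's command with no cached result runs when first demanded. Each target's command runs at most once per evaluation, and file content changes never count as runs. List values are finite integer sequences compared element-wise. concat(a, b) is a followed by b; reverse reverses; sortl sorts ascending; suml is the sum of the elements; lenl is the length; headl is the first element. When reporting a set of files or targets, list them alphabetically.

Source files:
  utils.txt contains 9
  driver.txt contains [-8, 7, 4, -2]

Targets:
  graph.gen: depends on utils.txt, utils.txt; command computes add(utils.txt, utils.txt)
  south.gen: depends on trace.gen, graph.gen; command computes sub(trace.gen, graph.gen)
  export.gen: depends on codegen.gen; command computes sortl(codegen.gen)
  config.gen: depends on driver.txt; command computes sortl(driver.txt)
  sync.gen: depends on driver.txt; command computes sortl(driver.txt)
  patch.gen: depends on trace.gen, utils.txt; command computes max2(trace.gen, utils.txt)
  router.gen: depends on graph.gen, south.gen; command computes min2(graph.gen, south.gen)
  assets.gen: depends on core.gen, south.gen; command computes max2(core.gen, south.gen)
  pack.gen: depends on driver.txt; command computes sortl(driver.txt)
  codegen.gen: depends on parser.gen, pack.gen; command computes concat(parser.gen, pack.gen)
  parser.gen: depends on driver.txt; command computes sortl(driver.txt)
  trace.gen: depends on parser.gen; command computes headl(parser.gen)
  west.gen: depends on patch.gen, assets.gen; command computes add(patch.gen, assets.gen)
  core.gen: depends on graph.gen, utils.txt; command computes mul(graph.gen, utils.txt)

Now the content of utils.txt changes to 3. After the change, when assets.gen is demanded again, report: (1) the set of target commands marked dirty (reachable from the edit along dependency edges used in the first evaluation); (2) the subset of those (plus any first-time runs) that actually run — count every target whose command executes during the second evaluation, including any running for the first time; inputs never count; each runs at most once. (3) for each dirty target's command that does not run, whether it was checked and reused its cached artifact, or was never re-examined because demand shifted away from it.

First evaluation (everything demanded from the output):
  graph.gen = add(9, 9) = 18
  core.gen = mul(18, 9) = 162
  parser.gen = sortl([-8, 7, 4, -2]) = [-8, -2, 4, 7]
  trace.gen = headl([-8, -2, 4, 7]) = -8
  south.gen = sub(-8, 18) = -26
  assets.gen = max2(162, -26) = 162

Propagation after the edit:
  graph.gen: runs — utils.txt 9->3; utils.txt 9->3; result 6.
  core.gen: runs — graph.gen 18->6; utils.txt 9->3; result 18.
  south.gen: runs — graph.gen 18->6; result -14.
  assets.gen: runs — core.gen 162->18; south.gen -26->-14; result 18.

Marked dirty: assets.gen, core.gen, graph.gen, south.gen.
Target commands that run: assets.gen, core.gen, graph.gen, south.gen — 4 in total.
Every dirty target's command ran.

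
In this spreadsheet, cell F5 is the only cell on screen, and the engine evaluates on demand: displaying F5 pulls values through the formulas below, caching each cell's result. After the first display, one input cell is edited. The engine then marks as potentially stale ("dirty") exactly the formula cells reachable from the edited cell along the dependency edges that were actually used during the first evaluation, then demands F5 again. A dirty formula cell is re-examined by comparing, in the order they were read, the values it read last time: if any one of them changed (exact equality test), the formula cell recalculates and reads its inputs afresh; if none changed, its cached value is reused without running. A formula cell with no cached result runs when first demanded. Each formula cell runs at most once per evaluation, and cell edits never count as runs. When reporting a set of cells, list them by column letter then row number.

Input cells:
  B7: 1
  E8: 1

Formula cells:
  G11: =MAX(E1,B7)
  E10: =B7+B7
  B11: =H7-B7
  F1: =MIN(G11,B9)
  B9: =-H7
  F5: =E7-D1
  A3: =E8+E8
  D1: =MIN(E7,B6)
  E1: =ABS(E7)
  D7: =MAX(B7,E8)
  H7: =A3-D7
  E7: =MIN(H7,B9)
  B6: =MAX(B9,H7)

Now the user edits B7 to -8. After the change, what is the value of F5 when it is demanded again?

Initial pass — values computed on the first demand:
  A3 = 1 + 1 = 2
  D7 = MAX(1, 1) = 1
  H7 = 2 - 1 = 1
  B9 = -(1) = -1
  B6 = MAX(-1, 1) = 1
  E7 = MIN(1, -1) = -1
  D1 = MIN(-1, 1) = -1
  F5 = -1 - -1 = 0

Second demand — change propagation:
  D7: re-runs because B7 1->-8; new result 1 (unchanged).
  H7: re-examined; everything it read last time is the same (A3 unchanged, D7 unchanged) — cache 1 kept, no run.
  B9: re-examined; everything it read last time is the same (H7 unchanged) — cache -1 kept, no run.
  B6: re-examined; everything it read last time is the same (B9 unchanged, H7 unchanged) — cache 1 kept, no run.
  E7: re-examined; everything it read last time is the same (H7 unchanged, B9 unchanged) — cache -1 kept, no run.
  D1: re-examined; everything it read last time is the same (E7 unchanged, B6 unchanged) — cache -1 kept, no run.
  F5: re-examined; everything it read last time is the same (E7 unchanged, D1 unchanged) — cache 0 kept, no run.

The important point: D7 recomputes to an identical value, and the output ends up unchanged.

F5 now evaluates to 0.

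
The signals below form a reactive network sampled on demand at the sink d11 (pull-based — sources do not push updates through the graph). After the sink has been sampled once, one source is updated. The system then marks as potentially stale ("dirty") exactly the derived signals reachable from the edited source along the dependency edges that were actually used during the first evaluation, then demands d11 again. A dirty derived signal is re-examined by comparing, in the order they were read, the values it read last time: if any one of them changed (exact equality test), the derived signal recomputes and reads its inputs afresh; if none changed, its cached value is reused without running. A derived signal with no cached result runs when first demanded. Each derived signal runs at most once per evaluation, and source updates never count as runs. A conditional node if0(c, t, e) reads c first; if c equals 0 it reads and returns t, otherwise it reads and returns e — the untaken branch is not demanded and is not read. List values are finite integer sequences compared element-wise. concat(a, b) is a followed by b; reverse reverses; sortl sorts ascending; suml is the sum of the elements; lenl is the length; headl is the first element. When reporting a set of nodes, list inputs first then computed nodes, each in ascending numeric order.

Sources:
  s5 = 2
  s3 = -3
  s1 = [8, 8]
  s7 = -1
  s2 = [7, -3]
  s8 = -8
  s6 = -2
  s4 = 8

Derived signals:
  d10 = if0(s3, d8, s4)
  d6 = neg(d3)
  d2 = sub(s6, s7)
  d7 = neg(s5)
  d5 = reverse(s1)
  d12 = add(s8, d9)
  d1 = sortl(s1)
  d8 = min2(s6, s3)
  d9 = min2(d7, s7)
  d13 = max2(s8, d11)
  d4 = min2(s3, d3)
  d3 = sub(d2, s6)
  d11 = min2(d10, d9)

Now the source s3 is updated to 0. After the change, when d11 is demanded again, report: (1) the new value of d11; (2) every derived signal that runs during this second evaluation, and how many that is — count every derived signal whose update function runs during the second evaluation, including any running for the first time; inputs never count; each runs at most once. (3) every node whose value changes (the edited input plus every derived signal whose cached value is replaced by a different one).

d11 now evaluates to -2.
Run set: d8, d10, d11 (3 run).
Changed values: s3, d10.
The important point: the flipped condition pulls in fresh nodes; d8 runs for the first time.

Initial pass — values computed on the first demand:
  d7 = neg(2) = -2
  d9 = min2(-2, -1) = -2
  d10 = if0(s3=-3 -> else branch s4) = 8
  d11 = min2(8, -2) = -2

Second demand — change propagation:
  d8: newly demanded (no cache) — executes and yields -2.
  d10: re-runs because s3 -3->0; new result -2.
  d11: re-runs because d10 8->-2; new result -2 (unchanged).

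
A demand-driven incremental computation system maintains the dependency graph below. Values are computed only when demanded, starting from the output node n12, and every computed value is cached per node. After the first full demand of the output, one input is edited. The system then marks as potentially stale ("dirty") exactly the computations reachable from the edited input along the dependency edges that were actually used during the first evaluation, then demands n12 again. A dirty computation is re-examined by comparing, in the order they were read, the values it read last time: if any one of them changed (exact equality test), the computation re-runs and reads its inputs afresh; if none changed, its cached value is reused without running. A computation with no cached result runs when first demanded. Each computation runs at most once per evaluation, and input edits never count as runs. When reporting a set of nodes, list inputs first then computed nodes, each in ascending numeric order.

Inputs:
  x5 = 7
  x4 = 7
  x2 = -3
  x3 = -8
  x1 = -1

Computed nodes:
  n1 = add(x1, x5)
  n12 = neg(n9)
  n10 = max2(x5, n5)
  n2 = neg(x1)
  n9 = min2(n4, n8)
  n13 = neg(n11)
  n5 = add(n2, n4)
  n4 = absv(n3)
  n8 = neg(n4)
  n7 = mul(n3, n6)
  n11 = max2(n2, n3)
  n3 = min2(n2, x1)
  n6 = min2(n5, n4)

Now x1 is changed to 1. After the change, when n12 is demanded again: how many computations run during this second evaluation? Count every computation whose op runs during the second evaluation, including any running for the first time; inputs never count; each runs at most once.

Computations that run: n2, n3 — 2 in total.
Key observation: the change is absorbed at n3 — it re-runs but produces the same value, and the output's value is unchanged.

First evaluation (everything demanded from the output):
  n2 = neg(-1) = 1
  n3 = min2(1, -1) = -1
  n4 = absv(-1) = 1
  n8 = neg(1) = -1
  n9 = min2(1, -1) = -1
  n12 = neg(-1) = 1

Propagation after the edit:
  n2: runs — x1 -1->1; result -1.
  n3: runs — n2 1->-1; x1 -1->1; result -1 (same value as before).
  n4: checked — values it read are unchanged (n3 unchanged); reused cached 1 without running.
  n8: checked — values it read are unchanged (n4 unchanged); reused cached -1 without running.
  n9: checked — values it read are unchanged (n4 unchanged, n8 unchanged); reused cached -1 without running.
  n12: checked — values it read are unchanged (n9 unchanged); reused cached 1 without running.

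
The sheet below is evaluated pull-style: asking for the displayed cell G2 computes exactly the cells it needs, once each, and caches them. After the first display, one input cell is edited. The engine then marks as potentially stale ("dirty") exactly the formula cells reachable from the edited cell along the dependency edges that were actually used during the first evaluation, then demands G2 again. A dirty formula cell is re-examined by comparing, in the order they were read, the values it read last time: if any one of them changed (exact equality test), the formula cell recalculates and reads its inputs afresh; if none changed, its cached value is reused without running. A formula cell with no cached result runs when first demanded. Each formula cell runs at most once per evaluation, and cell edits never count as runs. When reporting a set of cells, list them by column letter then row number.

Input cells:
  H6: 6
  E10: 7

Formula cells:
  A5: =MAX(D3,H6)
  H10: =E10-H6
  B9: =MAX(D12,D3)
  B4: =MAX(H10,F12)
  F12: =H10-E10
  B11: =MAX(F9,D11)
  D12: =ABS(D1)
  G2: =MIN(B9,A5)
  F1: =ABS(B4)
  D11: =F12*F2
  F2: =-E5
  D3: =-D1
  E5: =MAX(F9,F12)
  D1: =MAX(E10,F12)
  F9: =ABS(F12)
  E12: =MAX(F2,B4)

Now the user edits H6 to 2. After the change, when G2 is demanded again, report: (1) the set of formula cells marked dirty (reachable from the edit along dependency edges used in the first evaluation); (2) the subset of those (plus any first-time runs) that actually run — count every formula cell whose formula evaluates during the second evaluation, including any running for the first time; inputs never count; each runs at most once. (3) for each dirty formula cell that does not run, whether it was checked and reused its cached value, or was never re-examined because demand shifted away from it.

The edit dirties: A5, B9, D1, D3, D12, F12, G2, H10.
5 formula cells run: A5, D1, F12, G2, H10.
Cache hits after checking: B9, D3, D12.
Note where the cutoff bites: D12 is checked, finds nothing changed, and keeps its cache.

First demand of the output computes:
  H10 = 7 - 6 = 1
  F12 = 1 - 7 = -6
  D1 = MAX(7, -6) = 7
  D3 = -(7) = -7
  A5 = MAX(-7, 6) = 6
  D12 = ABS(7) = 7
  B9 = MAX(7, -7) = 7
  G2 = MIN(7, 6) = 6

After the edit, cleaning proceeds:
  H10: a read changed (H6 6->2) — executes, giving 5.
  F12: a read changed (H10 1->5) — executes, giving -2.
  D1: a read changed (F12 -6->-2) — executes, giving 7 — identical to its old value.
  D3: dirty, but its reads are unchanged (D1 unchanged); cached -7 stands.
  A5: a read changed (H6 6->2) — executes, giving 2.
  D12: dirty, but its reads are unchanged (D1 unchanged); cached 7 stands.
  B9: dirty, but its reads are unchanged (D12 unchanged, D3 unchanged); cached 7 stands.
  G2: a read changed (A5 6->2) — executes, giving 2.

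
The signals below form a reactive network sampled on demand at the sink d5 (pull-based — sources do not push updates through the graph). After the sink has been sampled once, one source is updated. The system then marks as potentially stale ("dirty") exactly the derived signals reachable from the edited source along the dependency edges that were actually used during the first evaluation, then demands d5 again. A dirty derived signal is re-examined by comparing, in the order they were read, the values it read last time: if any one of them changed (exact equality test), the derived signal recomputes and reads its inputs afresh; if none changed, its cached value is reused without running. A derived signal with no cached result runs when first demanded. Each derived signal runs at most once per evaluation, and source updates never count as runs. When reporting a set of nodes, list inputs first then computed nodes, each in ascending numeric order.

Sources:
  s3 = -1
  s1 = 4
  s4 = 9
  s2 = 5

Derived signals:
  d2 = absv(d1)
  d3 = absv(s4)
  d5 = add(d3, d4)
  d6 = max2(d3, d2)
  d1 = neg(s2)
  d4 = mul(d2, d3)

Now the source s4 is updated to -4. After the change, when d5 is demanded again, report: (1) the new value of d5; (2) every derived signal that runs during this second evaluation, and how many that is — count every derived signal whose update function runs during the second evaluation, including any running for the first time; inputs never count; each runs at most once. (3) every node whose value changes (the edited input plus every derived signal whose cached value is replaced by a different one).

Initial pass — values computed on the first demand:
  d1 = neg(5) = -5
  d2 = absv(-5) = 5
  d3 = absv(9) = 9
  d4 = mul(5, 9) = 45
  d5 = add(9, 45) = 54

Second demand — change propagation:
  d3: re-runs because s4 9->-4; new result 4.
  d4: re-runs because d3 9->4; new result 20.
  d5: re-runs because d3 9->4; d4 45->20; new result 24.

d5 now evaluates to 24.
Run set: d3, d4, d5 (3 run).
Changed values: s4, d3, d4, d5.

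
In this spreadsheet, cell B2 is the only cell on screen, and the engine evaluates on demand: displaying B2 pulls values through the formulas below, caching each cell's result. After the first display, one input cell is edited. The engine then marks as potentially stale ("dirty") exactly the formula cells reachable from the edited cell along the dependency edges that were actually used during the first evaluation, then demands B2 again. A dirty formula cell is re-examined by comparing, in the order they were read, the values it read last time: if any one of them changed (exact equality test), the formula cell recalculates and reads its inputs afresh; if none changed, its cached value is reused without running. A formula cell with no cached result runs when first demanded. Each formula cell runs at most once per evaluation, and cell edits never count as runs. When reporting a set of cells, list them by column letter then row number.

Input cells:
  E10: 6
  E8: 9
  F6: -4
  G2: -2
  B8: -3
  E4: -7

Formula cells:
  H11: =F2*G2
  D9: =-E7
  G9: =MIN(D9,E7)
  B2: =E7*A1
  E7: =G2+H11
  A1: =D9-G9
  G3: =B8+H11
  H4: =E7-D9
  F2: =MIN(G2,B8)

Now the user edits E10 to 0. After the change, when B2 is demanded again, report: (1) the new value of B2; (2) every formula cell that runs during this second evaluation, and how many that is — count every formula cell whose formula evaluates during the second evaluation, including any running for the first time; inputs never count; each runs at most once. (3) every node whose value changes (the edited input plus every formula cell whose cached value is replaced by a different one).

B2 now evaluates to 0.
Run set: none (0 run).
Changed values: E10.
The important point: nothing the output needs ever reads E10, so the edit is invisible to it.

Initial pass — values computed on the first demand:
  F2 = MIN(-2, -3) = -3
  H11 = -3 * -2 = 6
  E7 = -2 + 6 = 4
  D9 = -(4) = -4
  G9 = MIN(-4, 4) = -4
  A1 = -4 - -4 = 0
  B2 = 4 * 0 = 0

Second demand — change propagation:
  no demanded computation ever read E10, so the edit dirties nothing and nothing runs.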